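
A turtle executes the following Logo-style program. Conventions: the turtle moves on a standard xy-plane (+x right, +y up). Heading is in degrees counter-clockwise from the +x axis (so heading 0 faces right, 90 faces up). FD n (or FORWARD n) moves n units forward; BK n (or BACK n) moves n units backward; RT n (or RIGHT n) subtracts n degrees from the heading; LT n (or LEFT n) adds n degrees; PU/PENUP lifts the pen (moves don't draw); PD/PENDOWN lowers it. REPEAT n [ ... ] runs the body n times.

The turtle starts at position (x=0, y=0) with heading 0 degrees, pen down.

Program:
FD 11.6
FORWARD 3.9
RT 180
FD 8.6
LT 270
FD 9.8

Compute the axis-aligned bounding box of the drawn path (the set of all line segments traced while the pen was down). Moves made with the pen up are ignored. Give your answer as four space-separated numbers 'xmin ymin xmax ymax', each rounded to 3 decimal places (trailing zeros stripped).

Executing turtle program step by step:
Start: pos=(0,0), heading=0, pen down
FD 11.6: (0,0) -> (11.6,0) [heading=0, draw]
FD 3.9: (11.6,0) -> (15.5,0) [heading=0, draw]
RT 180: heading 0 -> 180
FD 8.6: (15.5,0) -> (6.9,0) [heading=180, draw]
LT 270: heading 180 -> 90
FD 9.8: (6.9,0) -> (6.9,9.8) [heading=90, draw]
Final: pos=(6.9,9.8), heading=90, 4 segment(s) drawn

Segment endpoints: x in {0, 6.9, 6.9, 11.6, 15.5}, y in {0, 0, 9.8}
xmin=0, ymin=0, xmax=15.5, ymax=9.8

Answer: 0 0 15.5 9.8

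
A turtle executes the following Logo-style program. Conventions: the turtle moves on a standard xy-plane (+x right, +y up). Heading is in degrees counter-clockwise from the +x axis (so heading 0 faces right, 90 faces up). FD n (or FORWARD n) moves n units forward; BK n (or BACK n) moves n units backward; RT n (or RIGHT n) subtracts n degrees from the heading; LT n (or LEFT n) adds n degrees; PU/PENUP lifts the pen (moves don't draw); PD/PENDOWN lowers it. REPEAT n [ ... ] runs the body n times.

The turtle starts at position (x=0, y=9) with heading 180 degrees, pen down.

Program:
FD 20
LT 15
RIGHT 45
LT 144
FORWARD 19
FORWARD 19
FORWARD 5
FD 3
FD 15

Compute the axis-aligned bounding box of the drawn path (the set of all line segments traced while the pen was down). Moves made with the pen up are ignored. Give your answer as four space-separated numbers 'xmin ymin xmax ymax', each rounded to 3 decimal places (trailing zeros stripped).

Answer: -20 -46.726 4.811 9

Derivation:
Executing turtle program step by step:
Start: pos=(0,9), heading=180, pen down
FD 20: (0,9) -> (-20,9) [heading=180, draw]
LT 15: heading 180 -> 195
RT 45: heading 195 -> 150
LT 144: heading 150 -> 294
FD 19: (-20,9) -> (-12.272,-8.357) [heading=294, draw]
FD 19: (-12.272,-8.357) -> (-4.544,-25.715) [heading=294, draw]
FD 5: (-4.544,-25.715) -> (-2.51,-30.282) [heading=294, draw]
FD 3: (-2.51,-30.282) -> (-1.29,-33.023) [heading=294, draw]
FD 15: (-1.29,-33.023) -> (4.811,-46.726) [heading=294, draw]
Final: pos=(4.811,-46.726), heading=294, 6 segment(s) drawn

Segment endpoints: x in {-20, -12.272, -4.544, -2.51, -1.29, 0, 4.811}, y in {-46.726, -33.023, -30.282, -25.715, -8.357, 9, 9}
xmin=-20, ymin=-46.726, xmax=4.811, ymax=9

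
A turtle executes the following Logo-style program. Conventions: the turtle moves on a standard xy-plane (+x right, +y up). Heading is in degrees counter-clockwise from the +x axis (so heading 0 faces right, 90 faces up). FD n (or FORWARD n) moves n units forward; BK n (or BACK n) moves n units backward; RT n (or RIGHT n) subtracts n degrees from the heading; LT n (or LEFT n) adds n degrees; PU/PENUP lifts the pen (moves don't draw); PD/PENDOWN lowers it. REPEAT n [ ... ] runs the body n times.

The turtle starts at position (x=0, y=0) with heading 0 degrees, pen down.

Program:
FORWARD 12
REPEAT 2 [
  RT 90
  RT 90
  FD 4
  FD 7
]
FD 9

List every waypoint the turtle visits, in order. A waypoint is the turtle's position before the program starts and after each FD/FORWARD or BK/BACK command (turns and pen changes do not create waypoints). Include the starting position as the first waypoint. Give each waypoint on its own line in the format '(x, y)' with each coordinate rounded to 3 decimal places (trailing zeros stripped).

Answer: (0, 0)
(12, 0)
(8, 0)
(1, 0)
(5, 0)
(12, 0)
(21, 0)

Derivation:
Executing turtle program step by step:
Start: pos=(0,0), heading=0, pen down
FD 12: (0,0) -> (12,0) [heading=0, draw]
REPEAT 2 [
  -- iteration 1/2 --
  RT 90: heading 0 -> 270
  RT 90: heading 270 -> 180
  FD 4: (12,0) -> (8,0) [heading=180, draw]
  FD 7: (8,0) -> (1,0) [heading=180, draw]
  -- iteration 2/2 --
  RT 90: heading 180 -> 90
  RT 90: heading 90 -> 0
  FD 4: (1,0) -> (5,0) [heading=0, draw]
  FD 7: (5,0) -> (12,0) [heading=0, draw]
]
FD 9: (12,0) -> (21,0) [heading=0, draw]
Final: pos=(21,0), heading=0, 6 segment(s) drawn
Waypoints (7 total):
(0, 0)
(12, 0)
(8, 0)
(1, 0)
(5, 0)
(12, 0)
(21, 0)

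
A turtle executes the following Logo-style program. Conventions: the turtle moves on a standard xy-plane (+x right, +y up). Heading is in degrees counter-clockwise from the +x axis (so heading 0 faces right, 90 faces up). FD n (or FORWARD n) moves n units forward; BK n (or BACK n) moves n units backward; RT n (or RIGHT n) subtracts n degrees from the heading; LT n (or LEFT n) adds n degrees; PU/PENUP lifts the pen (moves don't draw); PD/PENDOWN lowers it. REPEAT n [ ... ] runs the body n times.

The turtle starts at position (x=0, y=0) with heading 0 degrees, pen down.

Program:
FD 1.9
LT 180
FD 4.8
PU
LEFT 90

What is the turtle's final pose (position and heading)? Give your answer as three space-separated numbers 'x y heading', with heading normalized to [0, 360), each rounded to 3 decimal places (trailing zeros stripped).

Answer: -2.9 0 270

Derivation:
Executing turtle program step by step:
Start: pos=(0,0), heading=0, pen down
FD 1.9: (0,0) -> (1.9,0) [heading=0, draw]
LT 180: heading 0 -> 180
FD 4.8: (1.9,0) -> (-2.9,0) [heading=180, draw]
PU: pen up
LT 90: heading 180 -> 270
Final: pos=(-2.9,0), heading=270, 2 segment(s) drawn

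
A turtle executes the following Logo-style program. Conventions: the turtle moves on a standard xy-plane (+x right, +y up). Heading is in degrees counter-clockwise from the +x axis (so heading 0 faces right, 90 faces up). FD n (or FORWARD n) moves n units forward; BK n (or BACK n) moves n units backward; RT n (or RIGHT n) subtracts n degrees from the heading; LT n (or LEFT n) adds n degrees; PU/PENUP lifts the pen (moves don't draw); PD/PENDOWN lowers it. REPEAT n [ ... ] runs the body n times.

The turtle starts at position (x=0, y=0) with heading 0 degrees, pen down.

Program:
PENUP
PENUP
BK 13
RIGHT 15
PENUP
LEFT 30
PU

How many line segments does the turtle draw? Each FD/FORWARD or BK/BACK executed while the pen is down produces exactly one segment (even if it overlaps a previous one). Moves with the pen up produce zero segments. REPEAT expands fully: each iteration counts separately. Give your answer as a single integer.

Executing turtle program step by step:
Start: pos=(0,0), heading=0, pen down
PU: pen up
PU: pen up
BK 13: (0,0) -> (-13,0) [heading=0, move]
RT 15: heading 0 -> 345
PU: pen up
LT 30: heading 345 -> 15
PU: pen up
Final: pos=(-13,0), heading=15, 0 segment(s) drawn
Segments drawn: 0

Answer: 0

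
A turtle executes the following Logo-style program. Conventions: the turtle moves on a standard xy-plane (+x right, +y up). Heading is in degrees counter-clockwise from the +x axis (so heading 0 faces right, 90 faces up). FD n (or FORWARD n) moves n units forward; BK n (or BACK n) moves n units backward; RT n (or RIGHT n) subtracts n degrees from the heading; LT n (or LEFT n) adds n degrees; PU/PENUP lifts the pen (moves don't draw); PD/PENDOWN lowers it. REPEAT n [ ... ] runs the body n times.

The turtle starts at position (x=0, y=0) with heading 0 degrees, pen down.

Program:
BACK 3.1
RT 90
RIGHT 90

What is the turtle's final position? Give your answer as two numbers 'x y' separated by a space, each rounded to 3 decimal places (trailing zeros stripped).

Answer: -3.1 0

Derivation:
Executing turtle program step by step:
Start: pos=(0,0), heading=0, pen down
BK 3.1: (0,0) -> (-3.1,0) [heading=0, draw]
RT 90: heading 0 -> 270
RT 90: heading 270 -> 180
Final: pos=(-3.1,0), heading=180, 1 segment(s) drawn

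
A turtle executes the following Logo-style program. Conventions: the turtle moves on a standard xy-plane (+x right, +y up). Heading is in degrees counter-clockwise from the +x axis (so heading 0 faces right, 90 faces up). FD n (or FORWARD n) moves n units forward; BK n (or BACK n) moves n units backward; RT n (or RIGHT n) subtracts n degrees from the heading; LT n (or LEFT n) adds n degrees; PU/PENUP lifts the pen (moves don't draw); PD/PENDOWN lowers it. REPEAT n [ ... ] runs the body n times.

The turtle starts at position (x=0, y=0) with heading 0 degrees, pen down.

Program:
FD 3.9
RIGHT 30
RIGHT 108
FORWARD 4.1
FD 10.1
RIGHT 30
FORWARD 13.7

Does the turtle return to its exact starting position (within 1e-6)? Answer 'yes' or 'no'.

Answer: no

Derivation:
Executing turtle program step by step:
Start: pos=(0,0), heading=0, pen down
FD 3.9: (0,0) -> (3.9,0) [heading=0, draw]
RT 30: heading 0 -> 330
RT 108: heading 330 -> 222
FD 4.1: (3.9,0) -> (0.853,-2.743) [heading=222, draw]
FD 10.1: (0.853,-2.743) -> (-6.653,-9.502) [heading=222, draw]
RT 30: heading 222 -> 192
FD 13.7: (-6.653,-9.502) -> (-20.053,-12.35) [heading=192, draw]
Final: pos=(-20.053,-12.35), heading=192, 4 segment(s) drawn

Start position: (0, 0)
Final position: (-20.053, -12.35)
Distance = 23.551; >= 1e-6 -> NOT closed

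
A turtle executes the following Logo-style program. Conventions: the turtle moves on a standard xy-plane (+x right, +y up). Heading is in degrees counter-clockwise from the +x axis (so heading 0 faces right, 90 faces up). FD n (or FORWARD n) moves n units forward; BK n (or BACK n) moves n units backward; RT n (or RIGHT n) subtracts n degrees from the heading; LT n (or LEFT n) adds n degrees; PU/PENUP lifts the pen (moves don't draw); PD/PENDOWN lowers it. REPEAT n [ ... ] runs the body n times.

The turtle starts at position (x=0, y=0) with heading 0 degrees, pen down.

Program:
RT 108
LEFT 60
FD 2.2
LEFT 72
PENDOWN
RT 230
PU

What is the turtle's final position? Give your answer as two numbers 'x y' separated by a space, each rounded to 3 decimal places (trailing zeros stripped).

Executing turtle program step by step:
Start: pos=(0,0), heading=0, pen down
RT 108: heading 0 -> 252
LT 60: heading 252 -> 312
FD 2.2: (0,0) -> (1.472,-1.635) [heading=312, draw]
LT 72: heading 312 -> 24
PD: pen down
RT 230: heading 24 -> 154
PU: pen up
Final: pos=(1.472,-1.635), heading=154, 1 segment(s) drawn

Answer: 1.472 -1.635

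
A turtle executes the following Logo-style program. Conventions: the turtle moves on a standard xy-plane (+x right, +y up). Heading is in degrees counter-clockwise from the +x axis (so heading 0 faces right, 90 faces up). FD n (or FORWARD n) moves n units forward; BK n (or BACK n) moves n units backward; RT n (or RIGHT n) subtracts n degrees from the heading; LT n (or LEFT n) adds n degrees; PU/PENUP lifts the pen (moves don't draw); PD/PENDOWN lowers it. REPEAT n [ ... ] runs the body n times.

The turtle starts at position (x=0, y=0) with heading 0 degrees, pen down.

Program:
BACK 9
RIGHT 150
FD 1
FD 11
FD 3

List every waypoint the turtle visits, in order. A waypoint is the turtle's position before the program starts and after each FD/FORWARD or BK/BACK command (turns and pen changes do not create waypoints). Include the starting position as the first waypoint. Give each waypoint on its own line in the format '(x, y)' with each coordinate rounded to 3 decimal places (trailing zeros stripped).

Executing turtle program step by step:
Start: pos=(0,0), heading=0, pen down
BK 9: (0,0) -> (-9,0) [heading=0, draw]
RT 150: heading 0 -> 210
FD 1: (-9,0) -> (-9.866,-0.5) [heading=210, draw]
FD 11: (-9.866,-0.5) -> (-19.392,-6) [heading=210, draw]
FD 3: (-19.392,-6) -> (-21.99,-7.5) [heading=210, draw]
Final: pos=(-21.99,-7.5), heading=210, 4 segment(s) drawn
Waypoints (5 total):
(0, 0)
(-9, 0)
(-9.866, -0.5)
(-19.392, -6)
(-21.99, -7.5)

Answer: (0, 0)
(-9, 0)
(-9.866, -0.5)
(-19.392, -6)
(-21.99, -7.5)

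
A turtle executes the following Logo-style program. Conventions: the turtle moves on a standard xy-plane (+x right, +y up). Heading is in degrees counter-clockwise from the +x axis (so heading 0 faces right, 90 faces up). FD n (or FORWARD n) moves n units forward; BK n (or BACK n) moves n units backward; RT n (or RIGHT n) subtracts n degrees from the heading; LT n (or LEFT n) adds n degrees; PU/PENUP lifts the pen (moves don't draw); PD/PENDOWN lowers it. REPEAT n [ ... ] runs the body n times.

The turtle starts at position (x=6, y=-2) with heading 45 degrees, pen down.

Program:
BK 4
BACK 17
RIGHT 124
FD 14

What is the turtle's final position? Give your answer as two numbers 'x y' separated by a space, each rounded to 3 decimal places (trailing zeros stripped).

Answer: -6.178 -30.592

Derivation:
Executing turtle program step by step:
Start: pos=(6,-2), heading=45, pen down
BK 4: (6,-2) -> (3.172,-4.828) [heading=45, draw]
BK 17: (3.172,-4.828) -> (-8.849,-16.849) [heading=45, draw]
RT 124: heading 45 -> 281
FD 14: (-8.849,-16.849) -> (-6.178,-30.592) [heading=281, draw]
Final: pos=(-6.178,-30.592), heading=281, 3 segment(s) drawn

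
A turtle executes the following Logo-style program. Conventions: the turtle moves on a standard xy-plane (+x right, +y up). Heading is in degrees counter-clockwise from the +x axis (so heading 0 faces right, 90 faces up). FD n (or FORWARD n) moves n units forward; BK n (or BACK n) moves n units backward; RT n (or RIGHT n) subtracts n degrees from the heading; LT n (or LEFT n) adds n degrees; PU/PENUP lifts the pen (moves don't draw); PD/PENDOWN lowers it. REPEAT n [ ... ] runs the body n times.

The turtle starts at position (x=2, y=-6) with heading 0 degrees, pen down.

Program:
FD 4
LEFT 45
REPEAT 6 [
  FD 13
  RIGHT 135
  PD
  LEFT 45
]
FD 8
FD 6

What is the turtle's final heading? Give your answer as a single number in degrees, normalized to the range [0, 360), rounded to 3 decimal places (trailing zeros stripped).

Answer: 225

Derivation:
Executing turtle program step by step:
Start: pos=(2,-6), heading=0, pen down
FD 4: (2,-6) -> (6,-6) [heading=0, draw]
LT 45: heading 0 -> 45
REPEAT 6 [
  -- iteration 1/6 --
  FD 13: (6,-6) -> (15.192,3.192) [heading=45, draw]
  RT 135: heading 45 -> 270
  PD: pen down
  LT 45: heading 270 -> 315
  -- iteration 2/6 --
  FD 13: (15.192,3.192) -> (24.385,-6) [heading=315, draw]
  RT 135: heading 315 -> 180
  PD: pen down
  LT 45: heading 180 -> 225
  -- iteration 3/6 --
  FD 13: (24.385,-6) -> (15.192,-15.192) [heading=225, draw]
  RT 135: heading 225 -> 90
  PD: pen down
  LT 45: heading 90 -> 135
  -- iteration 4/6 --
  FD 13: (15.192,-15.192) -> (6,-6) [heading=135, draw]
  RT 135: heading 135 -> 0
  PD: pen down
  LT 45: heading 0 -> 45
  -- iteration 5/6 --
  FD 13: (6,-6) -> (15.192,3.192) [heading=45, draw]
  RT 135: heading 45 -> 270
  PD: pen down
  LT 45: heading 270 -> 315
  -- iteration 6/6 --
  FD 13: (15.192,3.192) -> (24.385,-6) [heading=315, draw]
  RT 135: heading 315 -> 180
  PD: pen down
  LT 45: heading 180 -> 225
]
FD 8: (24.385,-6) -> (18.728,-11.657) [heading=225, draw]
FD 6: (18.728,-11.657) -> (14.485,-15.899) [heading=225, draw]
Final: pos=(14.485,-15.899), heading=225, 9 segment(s) drawn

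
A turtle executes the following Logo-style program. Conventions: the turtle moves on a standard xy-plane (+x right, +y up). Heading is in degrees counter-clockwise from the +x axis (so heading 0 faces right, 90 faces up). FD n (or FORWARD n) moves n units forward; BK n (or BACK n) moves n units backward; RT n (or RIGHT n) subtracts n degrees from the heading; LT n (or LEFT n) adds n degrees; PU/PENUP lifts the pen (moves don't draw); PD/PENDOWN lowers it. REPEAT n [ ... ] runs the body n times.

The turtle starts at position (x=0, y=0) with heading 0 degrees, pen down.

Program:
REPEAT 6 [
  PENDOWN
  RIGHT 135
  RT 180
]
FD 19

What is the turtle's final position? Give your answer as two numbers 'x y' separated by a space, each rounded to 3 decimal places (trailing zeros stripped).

Answer: 0 -19

Derivation:
Executing turtle program step by step:
Start: pos=(0,0), heading=0, pen down
REPEAT 6 [
  -- iteration 1/6 --
  PD: pen down
  RT 135: heading 0 -> 225
  RT 180: heading 225 -> 45
  -- iteration 2/6 --
  PD: pen down
  RT 135: heading 45 -> 270
  RT 180: heading 270 -> 90
  -- iteration 3/6 --
  PD: pen down
  RT 135: heading 90 -> 315
  RT 180: heading 315 -> 135
  -- iteration 4/6 --
  PD: pen down
  RT 135: heading 135 -> 0
  RT 180: heading 0 -> 180
  -- iteration 5/6 --
  PD: pen down
  RT 135: heading 180 -> 45
  RT 180: heading 45 -> 225
  -- iteration 6/6 --
  PD: pen down
  RT 135: heading 225 -> 90
  RT 180: heading 90 -> 270
]
FD 19: (0,0) -> (0,-19) [heading=270, draw]
Final: pos=(0,-19), heading=270, 1 segment(s) drawn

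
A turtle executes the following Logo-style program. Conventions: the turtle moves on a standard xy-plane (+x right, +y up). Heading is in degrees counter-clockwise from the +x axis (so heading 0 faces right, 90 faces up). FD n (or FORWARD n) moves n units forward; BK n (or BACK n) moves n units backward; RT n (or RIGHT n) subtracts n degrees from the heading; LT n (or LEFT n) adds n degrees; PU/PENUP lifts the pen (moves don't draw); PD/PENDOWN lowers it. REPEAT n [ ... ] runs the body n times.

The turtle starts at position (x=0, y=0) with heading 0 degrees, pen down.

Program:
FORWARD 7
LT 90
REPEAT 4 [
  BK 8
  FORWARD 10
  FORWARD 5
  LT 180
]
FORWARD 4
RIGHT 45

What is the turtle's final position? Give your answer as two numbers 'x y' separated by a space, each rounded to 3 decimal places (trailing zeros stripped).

Executing turtle program step by step:
Start: pos=(0,0), heading=0, pen down
FD 7: (0,0) -> (7,0) [heading=0, draw]
LT 90: heading 0 -> 90
REPEAT 4 [
  -- iteration 1/4 --
  BK 8: (7,0) -> (7,-8) [heading=90, draw]
  FD 10: (7,-8) -> (7,2) [heading=90, draw]
  FD 5: (7,2) -> (7,7) [heading=90, draw]
  LT 180: heading 90 -> 270
  -- iteration 2/4 --
  BK 8: (7,7) -> (7,15) [heading=270, draw]
  FD 10: (7,15) -> (7,5) [heading=270, draw]
  FD 5: (7,5) -> (7,0) [heading=270, draw]
  LT 180: heading 270 -> 90
  -- iteration 3/4 --
  BK 8: (7,0) -> (7,-8) [heading=90, draw]
  FD 10: (7,-8) -> (7,2) [heading=90, draw]
  FD 5: (7,2) -> (7,7) [heading=90, draw]
  LT 180: heading 90 -> 270
  -- iteration 4/4 --
  BK 8: (7,7) -> (7,15) [heading=270, draw]
  FD 10: (7,15) -> (7,5) [heading=270, draw]
  FD 5: (7,5) -> (7,0) [heading=270, draw]
  LT 180: heading 270 -> 90
]
FD 4: (7,0) -> (7,4) [heading=90, draw]
RT 45: heading 90 -> 45
Final: pos=(7,4), heading=45, 14 segment(s) drawn

Answer: 7 4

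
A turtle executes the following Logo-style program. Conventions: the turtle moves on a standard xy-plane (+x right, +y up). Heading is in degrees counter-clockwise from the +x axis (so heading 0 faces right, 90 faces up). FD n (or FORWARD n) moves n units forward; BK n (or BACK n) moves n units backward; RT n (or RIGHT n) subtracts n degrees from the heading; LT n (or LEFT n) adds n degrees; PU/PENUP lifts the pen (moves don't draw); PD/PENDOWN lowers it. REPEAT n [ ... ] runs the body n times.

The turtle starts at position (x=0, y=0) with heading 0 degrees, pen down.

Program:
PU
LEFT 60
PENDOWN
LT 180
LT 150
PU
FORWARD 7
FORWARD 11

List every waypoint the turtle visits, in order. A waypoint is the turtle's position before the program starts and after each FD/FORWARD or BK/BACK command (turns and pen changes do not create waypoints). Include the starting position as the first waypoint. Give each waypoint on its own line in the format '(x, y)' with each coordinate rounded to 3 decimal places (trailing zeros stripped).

Answer: (0, 0)
(6.062, 3.5)
(15.588, 9)

Derivation:
Executing turtle program step by step:
Start: pos=(0,0), heading=0, pen down
PU: pen up
LT 60: heading 0 -> 60
PD: pen down
LT 180: heading 60 -> 240
LT 150: heading 240 -> 30
PU: pen up
FD 7: (0,0) -> (6.062,3.5) [heading=30, move]
FD 11: (6.062,3.5) -> (15.588,9) [heading=30, move]
Final: pos=(15.588,9), heading=30, 0 segment(s) drawn
Waypoints (3 total):
(0, 0)
(6.062, 3.5)
(15.588, 9)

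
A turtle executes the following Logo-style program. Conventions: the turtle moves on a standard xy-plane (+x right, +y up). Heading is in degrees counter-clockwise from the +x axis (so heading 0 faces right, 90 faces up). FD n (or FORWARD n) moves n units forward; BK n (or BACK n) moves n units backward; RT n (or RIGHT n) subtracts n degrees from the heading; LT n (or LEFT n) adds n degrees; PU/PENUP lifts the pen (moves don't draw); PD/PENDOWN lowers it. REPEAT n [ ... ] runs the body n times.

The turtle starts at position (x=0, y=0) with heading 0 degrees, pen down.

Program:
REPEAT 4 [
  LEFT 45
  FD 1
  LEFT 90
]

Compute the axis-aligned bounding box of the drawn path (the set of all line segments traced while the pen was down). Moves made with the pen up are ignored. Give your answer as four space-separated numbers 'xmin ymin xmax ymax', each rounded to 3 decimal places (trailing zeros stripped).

Executing turtle program step by step:
Start: pos=(0,0), heading=0, pen down
REPEAT 4 [
  -- iteration 1/4 --
  LT 45: heading 0 -> 45
  FD 1: (0,0) -> (0.707,0.707) [heading=45, draw]
  LT 90: heading 45 -> 135
  -- iteration 2/4 --
  LT 45: heading 135 -> 180
  FD 1: (0.707,0.707) -> (-0.293,0.707) [heading=180, draw]
  LT 90: heading 180 -> 270
  -- iteration 3/4 --
  LT 45: heading 270 -> 315
  FD 1: (-0.293,0.707) -> (0.414,0) [heading=315, draw]
  LT 90: heading 315 -> 45
  -- iteration 4/4 --
  LT 45: heading 45 -> 90
  FD 1: (0.414,0) -> (0.414,1) [heading=90, draw]
  LT 90: heading 90 -> 180
]
Final: pos=(0.414,1), heading=180, 4 segment(s) drawn

Segment endpoints: x in {-0.293, 0, 0.414, 0.414, 0.707}, y in {0, 0, 0.707, 0.707, 1}
xmin=-0.293, ymin=0, xmax=0.707, ymax=1

Answer: -0.293 0 0.707 1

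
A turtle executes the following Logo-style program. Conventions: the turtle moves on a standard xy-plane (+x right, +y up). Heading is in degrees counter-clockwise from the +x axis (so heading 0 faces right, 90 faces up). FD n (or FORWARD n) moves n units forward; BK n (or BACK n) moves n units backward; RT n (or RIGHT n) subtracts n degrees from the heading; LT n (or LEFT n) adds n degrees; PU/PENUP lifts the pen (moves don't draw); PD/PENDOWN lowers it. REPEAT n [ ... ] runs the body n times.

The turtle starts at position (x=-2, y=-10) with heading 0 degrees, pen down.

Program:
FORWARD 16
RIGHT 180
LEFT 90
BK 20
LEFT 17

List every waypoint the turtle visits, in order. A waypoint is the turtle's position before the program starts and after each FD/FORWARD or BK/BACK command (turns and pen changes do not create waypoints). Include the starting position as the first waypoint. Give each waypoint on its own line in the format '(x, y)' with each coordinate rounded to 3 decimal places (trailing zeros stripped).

Executing turtle program step by step:
Start: pos=(-2,-10), heading=0, pen down
FD 16: (-2,-10) -> (14,-10) [heading=0, draw]
RT 180: heading 0 -> 180
LT 90: heading 180 -> 270
BK 20: (14,-10) -> (14,10) [heading=270, draw]
LT 17: heading 270 -> 287
Final: pos=(14,10), heading=287, 2 segment(s) drawn
Waypoints (3 total):
(-2, -10)
(14, -10)
(14, 10)

Answer: (-2, -10)
(14, -10)
(14, 10)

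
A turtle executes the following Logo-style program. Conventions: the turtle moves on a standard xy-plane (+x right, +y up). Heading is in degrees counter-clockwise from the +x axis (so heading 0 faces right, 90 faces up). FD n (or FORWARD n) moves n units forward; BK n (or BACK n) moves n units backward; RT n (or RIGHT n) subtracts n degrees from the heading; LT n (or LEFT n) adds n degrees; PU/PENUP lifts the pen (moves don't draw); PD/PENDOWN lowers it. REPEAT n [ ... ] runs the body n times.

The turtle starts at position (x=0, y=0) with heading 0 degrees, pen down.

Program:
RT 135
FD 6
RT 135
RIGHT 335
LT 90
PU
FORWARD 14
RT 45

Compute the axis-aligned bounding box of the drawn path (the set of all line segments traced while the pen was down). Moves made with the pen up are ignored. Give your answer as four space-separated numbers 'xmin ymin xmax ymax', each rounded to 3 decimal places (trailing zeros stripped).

Answer: -4.243 -4.243 0 0

Derivation:
Executing turtle program step by step:
Start: pos=(0,0), heading=0, pen down
RT 135: heading 0 -> 225
FD 6: (0,0) -> (-4.243,-4.243) [heading=225, draw]
RT 135: heading 225 -> 90
RT 335: heading 90 -> 115
LT 90: heading 115 -> 205
PU: pen up
FD 14: (-4.243,-4.243) -> (-16.931,-10.159) [heading=205, move]
RT 45: heading 205 -> 160
Final: pos=(-16.931,-10.159), heading=160, 1 segment(s) drawn

Segment endpoints: x in {-4.243, 0}, y in {-4.243, 0}
xmin=-4.243, ymin=-4.243, xmax=0, ymax=0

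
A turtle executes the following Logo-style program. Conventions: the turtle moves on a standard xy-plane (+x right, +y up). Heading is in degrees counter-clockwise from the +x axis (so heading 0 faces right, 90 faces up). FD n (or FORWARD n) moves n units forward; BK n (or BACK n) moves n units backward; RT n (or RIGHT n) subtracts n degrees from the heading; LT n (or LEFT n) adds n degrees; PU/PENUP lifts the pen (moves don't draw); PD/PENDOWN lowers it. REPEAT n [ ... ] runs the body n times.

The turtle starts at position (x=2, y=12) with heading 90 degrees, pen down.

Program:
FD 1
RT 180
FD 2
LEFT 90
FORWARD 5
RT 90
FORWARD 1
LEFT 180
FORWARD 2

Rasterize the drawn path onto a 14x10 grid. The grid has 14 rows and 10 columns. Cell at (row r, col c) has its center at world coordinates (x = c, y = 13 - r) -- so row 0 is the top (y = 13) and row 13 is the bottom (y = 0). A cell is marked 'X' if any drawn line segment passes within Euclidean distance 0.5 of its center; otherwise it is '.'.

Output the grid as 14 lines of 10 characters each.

Answer: ..X.......
..X....X..
..XXXXXX..
.......X..
..........
..........
..........
..........
..........
..........
..........
..........
..........
..........

Derivation:
Segment 0: (2,12) -> (2,13)
Segment 1: (2,13) -> (2,11)
Segment 2: (2,11) -> (7,11)
Segment 3: (7,11) -> (7,10)
Segment 4: (7,10) -> (7,12)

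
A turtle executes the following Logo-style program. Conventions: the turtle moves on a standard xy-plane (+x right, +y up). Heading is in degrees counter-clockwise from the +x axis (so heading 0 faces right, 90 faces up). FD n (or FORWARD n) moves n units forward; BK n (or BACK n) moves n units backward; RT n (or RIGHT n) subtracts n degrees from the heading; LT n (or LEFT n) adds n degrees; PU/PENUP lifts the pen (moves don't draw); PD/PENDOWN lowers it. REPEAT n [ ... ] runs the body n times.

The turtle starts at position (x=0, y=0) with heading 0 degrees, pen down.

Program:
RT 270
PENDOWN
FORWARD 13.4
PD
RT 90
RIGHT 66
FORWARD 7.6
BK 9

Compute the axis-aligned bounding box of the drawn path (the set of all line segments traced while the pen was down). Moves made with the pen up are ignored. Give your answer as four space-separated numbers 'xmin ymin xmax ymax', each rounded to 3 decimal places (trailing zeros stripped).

Answer: -0.569 0 3.091 14.679

Derivation:
Executing turtle program step by step:
Start: pos=(0,0), heading=0, pen down
RT 270: heading 0 -> 90
PD: pen down
FD 13.4: (0,0) -> (0,13.4) [heading=90, draw]
PD: pen down
RT 90: heading 90 -> 0
RT 66: heading 0 -> 294
FD 7.6: (0,13.4) -> (3.091,6.457) [heading=294, draw]
BK 9: (3.091,6.457) -> (-0.569,14.679) [heading=294, draw]
Final: pos=(-0.569,14.679), heading=294, 3 segment(s) drawn

Segment endpoints: x in {-0.569, 0, 0, 3.091}, y in {0, 6.457, 13.4, 14.679}
xmin=-0.569, ymin=0, xmax=3.091, ymax=14.679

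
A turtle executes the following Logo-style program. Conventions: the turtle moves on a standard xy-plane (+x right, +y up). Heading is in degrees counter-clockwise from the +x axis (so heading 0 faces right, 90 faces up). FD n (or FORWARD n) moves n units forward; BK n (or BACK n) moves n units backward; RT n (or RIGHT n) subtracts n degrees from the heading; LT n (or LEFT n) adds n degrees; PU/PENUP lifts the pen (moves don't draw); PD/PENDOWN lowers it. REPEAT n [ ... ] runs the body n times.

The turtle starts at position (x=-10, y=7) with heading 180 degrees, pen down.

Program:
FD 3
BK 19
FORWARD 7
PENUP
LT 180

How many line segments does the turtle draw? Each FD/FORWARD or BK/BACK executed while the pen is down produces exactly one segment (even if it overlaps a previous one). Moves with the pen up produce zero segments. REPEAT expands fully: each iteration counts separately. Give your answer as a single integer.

Executing turtle program step by step:
Start: pos=(-10,7), heading=180, pen down
FD 3: (-10,7) -> (-13,7) [heading=180, draw]
BK 19: (-13,7) -> (6,7) [heading=180, draw]
FD 7: (6,7) -> (-1,7) [heading=180, draw]
PU: pen up
LT 180: heading 180 -> 0
Final: pos=(-1,7), heading=0, 3 segment(s) drawn
Segments drawn: 3

Answer: 3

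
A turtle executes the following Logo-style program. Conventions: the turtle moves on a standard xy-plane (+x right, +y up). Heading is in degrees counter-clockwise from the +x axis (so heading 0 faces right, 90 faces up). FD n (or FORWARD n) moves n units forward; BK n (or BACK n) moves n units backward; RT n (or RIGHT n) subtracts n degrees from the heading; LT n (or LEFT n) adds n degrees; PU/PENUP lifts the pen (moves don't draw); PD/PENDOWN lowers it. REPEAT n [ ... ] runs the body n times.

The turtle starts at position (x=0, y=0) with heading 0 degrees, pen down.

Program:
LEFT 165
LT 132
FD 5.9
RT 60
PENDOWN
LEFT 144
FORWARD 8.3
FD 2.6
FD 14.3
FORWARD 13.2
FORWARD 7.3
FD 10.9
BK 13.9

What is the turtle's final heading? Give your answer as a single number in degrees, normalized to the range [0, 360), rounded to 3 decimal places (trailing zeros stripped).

Answer: 21

Derivation:
Executing turtle program step by step:
Start: pos=(0,0), heading=0, pen down
LT 165: heading 0 -> 165
LT 132: heading 165 -> 297
FD 5.9: (0,0) -> (2.679,-5.257) [heading=297, draw]
RT 60: heading 297 -> 237
PD: pen down
LT 144: heading 237 -> 21
FD 8.3: (2.679,-5.257) -> (10.427,-2.282) [heading=21, draw]
FD 2.6: (10.427,-2.282) -> (12.855,-1.351) [heading=21, draw]
FD 14.3: (12.855,-1.351) -> (26.205,3.774) [heading=21, draw]
FD 13.2: (26.205,3.774) -> (38.528,8.504) [heading=21, draw]
FD 7.3: (38.528,8.504) -> (45.343,11.12) [heading=21, draw]
FD 10.9: (45.343,11.12) -> (55.519,15.027) [heading=21, draw]
BK 13.9: (55.519,15.027) -> (42.542,10.045) [heading=21, draw]
Final: pos=(42.542,10.045), heading=21, 8 segment(s) drawn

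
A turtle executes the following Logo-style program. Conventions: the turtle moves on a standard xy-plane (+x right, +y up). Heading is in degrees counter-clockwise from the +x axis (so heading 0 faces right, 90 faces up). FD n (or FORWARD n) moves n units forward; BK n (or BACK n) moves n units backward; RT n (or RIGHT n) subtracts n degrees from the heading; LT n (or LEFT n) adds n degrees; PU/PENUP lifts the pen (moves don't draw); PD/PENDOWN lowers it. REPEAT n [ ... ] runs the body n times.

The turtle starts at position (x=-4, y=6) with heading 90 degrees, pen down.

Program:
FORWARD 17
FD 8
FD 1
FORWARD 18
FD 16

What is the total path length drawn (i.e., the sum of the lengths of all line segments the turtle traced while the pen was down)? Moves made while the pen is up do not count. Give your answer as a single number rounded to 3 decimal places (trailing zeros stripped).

Answer: 60

Derivation:
Executing turtle program step by step:
Start: pos=(-4,6), heading=90, pen down
FD 17: (-4,6) -> (-4,23) [heading=90, draw]
FD 8: (-4,23) -> (-4,31) [heading=90, draw]
FD 1: (-4,31) -> (-4,32) [heading=90, draw]
FD 18: (-4,32) -> (-4,50) [heading=90, draw]
FD 16: (-4,50) -> (-4,66) [heading=90, draw]
Final: pos=(-4,66), heading=90, 5 segment(s) drawn

Segment lengths:
  seg 1: (-4,6) -> (-4,23), length = 17
  seg 2: (-4,23) -> (-4,31), length = 8
  seg 3: (-4,31) -> (-4,32), length = 1
  seg 4: (-4,32) -> (-4,50), length = 18
  seg 5: (-4,50) -> (-4,66), length = 16
Total = 60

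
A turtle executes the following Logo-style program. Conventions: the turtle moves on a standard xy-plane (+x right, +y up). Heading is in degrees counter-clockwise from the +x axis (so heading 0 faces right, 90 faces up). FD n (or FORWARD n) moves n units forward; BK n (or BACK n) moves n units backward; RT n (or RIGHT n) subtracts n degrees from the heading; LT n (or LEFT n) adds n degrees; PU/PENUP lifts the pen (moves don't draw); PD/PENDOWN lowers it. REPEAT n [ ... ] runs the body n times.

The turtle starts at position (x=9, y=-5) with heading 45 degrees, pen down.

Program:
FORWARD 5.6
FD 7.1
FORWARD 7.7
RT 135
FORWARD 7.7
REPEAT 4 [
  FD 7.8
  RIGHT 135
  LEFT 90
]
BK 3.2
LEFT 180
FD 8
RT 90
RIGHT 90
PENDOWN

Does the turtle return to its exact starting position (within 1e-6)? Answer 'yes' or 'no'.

Executing turtle program step by step:
Start: pos=(9,-5), heading=45, pen down
FD 5.6: (9,-5) -> (12.96,-1.04) [heading=45, draw]
FD 7.1: (12.96,-1.04) -> (17.98,3.98) [heading=45, draw]
FD 7.7: (17.98,3.98) -> (23.425,9.425) [heading=45, draw]
RT 135: heading 45 -> 270
FD 7.7: (23.425,9.425) -> (23.425,1.725) [heading=270, draw]
REPEAT 4 [
  -- iteration 1/4 --
  FD 7.8: (23.425,1.725) -> (23.425,-6.075) [heading=270, draw]
  RT 135: heading 270 -> 135
  LT 90: heading 135 -> 225
  -- iteration 2/4 --
  FD 7.8: (23.425,-6.075) -> (17.91,-11.59) [heading=225, draw]
  RT 135: heading 225 -> 90
  LT 90: heading 90 -> 180
  -- iteration 3/4 --
  FD 7.8: (17.91,-11.59) -> (10.11,-11.59) [heading=180, draw]
  RT 135: heading 180 -> 45
  LT 90: heading 45 -> 135
  -- iteration 4/4 --
  FD 7.8: (10.11,-11.59) -> (4.594,-6.075) [heading=135, draw]
  RT 135: heading 135 -> 0
  LT 90: heading 0 -> 90
]
BK 3.2: (4.594,-6.075) -> (4.594,-9.275) [heading=90, draw]
LT 180: heading 90 -> 270
FD 8: (4.594,-9.275) -> (4.594,-17.275) [heading=270, draw]
RT 90: heading 270 -> 180
RT 90: heading 180 -> 90
PD: pen down
Final: pos=(4.594,-17.275), heading=90, 10 segment(s) drawn

Start position: (9, -5)
Final position: (4.594, -17.275)
Distance = 13.042; >= 1e-6 -> NOT closed

Answer: no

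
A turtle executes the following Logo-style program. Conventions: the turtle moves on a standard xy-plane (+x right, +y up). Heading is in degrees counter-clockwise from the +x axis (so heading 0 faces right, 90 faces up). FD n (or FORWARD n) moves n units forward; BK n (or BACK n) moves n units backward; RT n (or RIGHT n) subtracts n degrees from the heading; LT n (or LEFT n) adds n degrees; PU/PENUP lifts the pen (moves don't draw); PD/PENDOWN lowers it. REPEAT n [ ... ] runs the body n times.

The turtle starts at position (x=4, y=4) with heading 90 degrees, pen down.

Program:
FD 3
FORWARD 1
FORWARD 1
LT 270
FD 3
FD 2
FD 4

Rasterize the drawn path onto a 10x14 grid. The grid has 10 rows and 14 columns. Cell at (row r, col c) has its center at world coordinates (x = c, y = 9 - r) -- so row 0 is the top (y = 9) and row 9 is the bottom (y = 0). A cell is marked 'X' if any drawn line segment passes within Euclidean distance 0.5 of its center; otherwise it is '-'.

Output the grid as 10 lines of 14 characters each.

Answer: ----XXXXXXXXXX
----X---------
----X---------
----X---------
----X---------
----X---------
--------------
--------------
--------------
--------------

Derivation:
Segment 0: (4,4) -> (4,7)
Segment 1: (4,7) -> (4,8)
Segment 2: (4,8) -> (4,9)
Segment 3: (4,9) -> (7,9)
Segment 4: (7,9) -> (9,9)
Segment 5: (9,9) -> (13,9)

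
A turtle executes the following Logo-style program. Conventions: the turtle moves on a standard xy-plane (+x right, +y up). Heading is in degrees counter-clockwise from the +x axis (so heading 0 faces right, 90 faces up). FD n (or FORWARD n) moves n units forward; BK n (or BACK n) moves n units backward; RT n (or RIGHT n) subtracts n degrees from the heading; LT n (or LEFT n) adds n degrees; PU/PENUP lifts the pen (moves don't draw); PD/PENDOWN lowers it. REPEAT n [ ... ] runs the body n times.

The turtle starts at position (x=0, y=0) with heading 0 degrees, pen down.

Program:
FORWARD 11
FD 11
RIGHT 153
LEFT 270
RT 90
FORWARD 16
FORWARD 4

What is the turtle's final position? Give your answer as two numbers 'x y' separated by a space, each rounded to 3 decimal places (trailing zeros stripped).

Executing turtle program step by step:
Start: pos=(0,0), heading=0, pen down
FD 11: (0,0) -> (11,0) [heading=0, draw]
FD 11: (11,0) -> (22,0) [heading=0, draw]
RT 153: heading 0 -> 207
LT 270: heading 207 -> 117
RT 90: heading 117 -> 27
FD 16: (22,0) -> (36.256,7.264) [heading=27, draw]
FD 4: (36.256,7.264) -> (39.82,9.08) [heading=27, draw]
Final: pos=(39.82,9.08), heading=27, 4 segment(s) drawn

Answer: 39.82 9.08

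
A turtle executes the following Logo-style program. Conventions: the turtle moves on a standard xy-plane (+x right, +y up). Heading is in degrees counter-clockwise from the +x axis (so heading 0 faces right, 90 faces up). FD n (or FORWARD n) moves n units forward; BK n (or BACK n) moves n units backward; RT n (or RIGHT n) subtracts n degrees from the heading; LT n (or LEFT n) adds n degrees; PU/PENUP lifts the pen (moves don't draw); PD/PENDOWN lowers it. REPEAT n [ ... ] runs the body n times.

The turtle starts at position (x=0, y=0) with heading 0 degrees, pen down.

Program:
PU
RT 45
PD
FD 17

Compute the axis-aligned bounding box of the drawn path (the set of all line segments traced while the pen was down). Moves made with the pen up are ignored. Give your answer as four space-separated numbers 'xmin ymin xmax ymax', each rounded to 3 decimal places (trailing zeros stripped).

Executing turtle program step by step:
Start: pos=(0,0), heading=0, pen down
PU: pen up
RT 45: heading 0 -> 315
PD: pen down
FD 17: (0,0) -> (12.021,-12.021) [heading=315, draw]
Final: pos=(12.021,-12.021), heading=315, 1 segment(s) drawn

Segment endpoints: x in {0, 12.021}, y in {-12.021, 0}
xmin=0, ymin=-12.021, xmax=12.021, ymax=0

Answer: 0 -12.021 12.021 0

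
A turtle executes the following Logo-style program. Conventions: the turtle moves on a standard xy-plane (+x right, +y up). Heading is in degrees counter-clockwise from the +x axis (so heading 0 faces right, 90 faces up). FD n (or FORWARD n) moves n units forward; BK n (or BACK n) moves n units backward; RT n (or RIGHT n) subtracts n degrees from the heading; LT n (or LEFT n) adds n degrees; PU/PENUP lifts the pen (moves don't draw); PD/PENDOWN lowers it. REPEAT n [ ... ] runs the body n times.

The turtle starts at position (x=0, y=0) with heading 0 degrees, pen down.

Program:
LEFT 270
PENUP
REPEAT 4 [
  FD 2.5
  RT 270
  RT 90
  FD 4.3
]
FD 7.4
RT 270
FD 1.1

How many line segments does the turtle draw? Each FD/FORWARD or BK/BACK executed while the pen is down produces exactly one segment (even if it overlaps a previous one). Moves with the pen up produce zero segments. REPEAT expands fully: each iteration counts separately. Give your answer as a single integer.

Answer: 0

Derivation:
Executing turtle program step by step:
Start: pos=(0,0), heading=0, pen down
LT 270: heading 0 -> 270
PU: pen up
REPEAT 4 [
  -- iteration 1/4 --
  FD 2.5: (0,0) -> (0,-2.5) [heading=270, move]
  RT 270: heading 270 -> 0
  RT 90: heading 0 -> 270
  FD 4.3: (0,-2.5) -> (0,-6.8) [heading=270, move]
  -- iteration 2/4 --
  FD 2.5: (0,-6.8) -> (0,-9.3) [heading=270, move]
  RT 270: heading 270 -> 0
  RT 90: heading 0 -> 270
  FD 4.3: (0,-9.3) -> (0,-13.6) [heading=270, move]
  -- iteration 3/4 --
  FD 2.5: (0,-13.6) -> (0,-16.1) [heading=270, move]
  RT 270: heading 270 -> 0
  RT 90: heading 0 -> 270
  FD 4.3: (0,-16.1) -> (0,-20.4) [heading=270, move]
  -- iteration 4/4 --
  FD 2.5: (0,-20.4) -> (0,-22.9) [heading=270, move]
  RT 270: heading 270 -> 0
  RT 90: heading 0 -> 270
  FD 4.3: (0,-22.9) -> (0,-27.2) [heading=270, move]
]
FD 7.4: (0,-27.2) -> (0,-34.6) [heading=270, move]
RT 270: heading 270 -> 0
FD 1.1: (0,-34.6) -> (1.1,-34.6) [heading=0, move]
Final: pos=(1.1,-34.6), heading=0, 0 segment(s) drawn
Segments drawn: 0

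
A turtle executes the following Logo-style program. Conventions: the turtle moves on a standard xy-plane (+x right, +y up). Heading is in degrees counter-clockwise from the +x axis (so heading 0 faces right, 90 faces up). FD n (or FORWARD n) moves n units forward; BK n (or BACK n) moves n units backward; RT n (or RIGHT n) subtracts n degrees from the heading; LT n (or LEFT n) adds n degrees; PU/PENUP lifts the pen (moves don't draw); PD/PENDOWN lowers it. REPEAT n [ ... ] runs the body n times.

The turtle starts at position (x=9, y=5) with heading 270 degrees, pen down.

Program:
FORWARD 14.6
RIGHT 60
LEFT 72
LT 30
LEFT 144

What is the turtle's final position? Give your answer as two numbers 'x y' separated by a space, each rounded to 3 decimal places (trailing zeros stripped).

Answer: 9 -9.6

Derivation:
Executing turtle program step by step:
Start: pos=(9,5), heading=270, pen down
FD 14.6: (9,5) -> (9,-9.6) [heading=270, draw]
RT 60: heading 270 -> 210
LT 72: heading 210 -> 282
LT 30: heading 282 -> 312
LT 144: heading 312 -> 96
Final: pos=(9,-9.6), heading=96, 1 segment(s) drawn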